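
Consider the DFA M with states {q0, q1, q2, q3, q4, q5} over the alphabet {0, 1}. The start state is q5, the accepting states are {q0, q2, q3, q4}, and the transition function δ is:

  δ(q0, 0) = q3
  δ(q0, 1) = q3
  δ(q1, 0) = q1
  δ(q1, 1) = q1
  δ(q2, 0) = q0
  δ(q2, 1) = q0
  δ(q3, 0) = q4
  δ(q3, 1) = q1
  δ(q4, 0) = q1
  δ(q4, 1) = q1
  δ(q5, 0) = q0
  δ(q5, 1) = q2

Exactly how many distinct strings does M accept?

The useful subgraph on states {q0, q2, q3, q4, q5} is acyclic, so L(M) is finite; the longest accepting path visits 5 useful states, giving maximum string length 4.
Counting accepting paths from q5 by length: 2 of length 1, 4 of length 2, 6 of length 3, 4 of length 4. Total 16.

16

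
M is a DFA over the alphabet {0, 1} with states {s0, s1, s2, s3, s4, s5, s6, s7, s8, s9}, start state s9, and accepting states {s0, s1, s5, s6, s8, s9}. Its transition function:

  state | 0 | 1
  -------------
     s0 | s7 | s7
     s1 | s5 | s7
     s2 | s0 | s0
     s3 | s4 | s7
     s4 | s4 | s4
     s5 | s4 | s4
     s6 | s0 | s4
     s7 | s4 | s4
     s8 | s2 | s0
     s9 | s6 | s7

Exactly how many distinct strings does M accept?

The useful subgraph on states {s0, s6, s9} is acyclic, so L(M) is finite; the longest accepting path visits 3 useful states, giving maximum string length 2.
Counting accepting paths from s9 by length: 1 of length 0, 1 of length 1, 1 of length 2. Total 3.

3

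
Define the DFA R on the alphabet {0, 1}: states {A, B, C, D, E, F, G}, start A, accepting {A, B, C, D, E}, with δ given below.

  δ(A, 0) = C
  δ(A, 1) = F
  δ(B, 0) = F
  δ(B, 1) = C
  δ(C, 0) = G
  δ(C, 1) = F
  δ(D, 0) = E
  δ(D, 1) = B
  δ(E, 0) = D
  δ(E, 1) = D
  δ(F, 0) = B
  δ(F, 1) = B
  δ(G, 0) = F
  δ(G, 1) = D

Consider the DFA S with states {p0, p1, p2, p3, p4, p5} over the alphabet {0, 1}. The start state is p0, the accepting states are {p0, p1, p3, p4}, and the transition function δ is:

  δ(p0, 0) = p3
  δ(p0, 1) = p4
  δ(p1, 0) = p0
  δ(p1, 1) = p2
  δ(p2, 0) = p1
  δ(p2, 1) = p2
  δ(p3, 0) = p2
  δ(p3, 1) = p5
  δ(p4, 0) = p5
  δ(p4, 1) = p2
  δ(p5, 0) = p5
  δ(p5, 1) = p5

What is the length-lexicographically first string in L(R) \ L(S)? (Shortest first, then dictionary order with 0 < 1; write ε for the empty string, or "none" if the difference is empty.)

The string 10 is accepted by R but not by S.
No shorter string lies in the difference, and 10 is the lexicographically first length-2 string in L(R) \ L(S).

10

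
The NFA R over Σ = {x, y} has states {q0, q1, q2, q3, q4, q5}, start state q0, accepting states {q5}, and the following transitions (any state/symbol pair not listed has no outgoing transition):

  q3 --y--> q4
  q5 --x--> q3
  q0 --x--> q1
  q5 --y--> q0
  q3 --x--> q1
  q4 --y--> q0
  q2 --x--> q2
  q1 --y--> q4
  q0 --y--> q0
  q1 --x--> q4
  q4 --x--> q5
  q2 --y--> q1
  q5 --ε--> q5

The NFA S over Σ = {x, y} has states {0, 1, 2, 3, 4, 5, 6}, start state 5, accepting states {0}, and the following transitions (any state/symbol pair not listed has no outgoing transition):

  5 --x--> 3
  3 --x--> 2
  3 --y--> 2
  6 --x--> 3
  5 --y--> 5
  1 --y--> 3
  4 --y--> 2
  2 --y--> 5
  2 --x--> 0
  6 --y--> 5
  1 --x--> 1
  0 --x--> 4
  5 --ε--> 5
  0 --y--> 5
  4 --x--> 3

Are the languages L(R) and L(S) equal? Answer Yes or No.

Yes

Exploring the product automaton R × S from the start pair (q0, 5), following both machines on each input symbol, reaches 5 state pairs: (q0, 5), (q1, 3), (q4, 2), (q5, 0), (q3, 4).
R accepts in {q5} and S accepts in {0}. In every reachable pair the two components are either both accepting — (q5, 0) — or both non-accepting, so no string is accepted by exactly one of the machines: L(R) \ L(S) and L(S) \ L(R) are both empty.
Hence every string is accepted by R iff it is accepted by S, and the two languages coincide.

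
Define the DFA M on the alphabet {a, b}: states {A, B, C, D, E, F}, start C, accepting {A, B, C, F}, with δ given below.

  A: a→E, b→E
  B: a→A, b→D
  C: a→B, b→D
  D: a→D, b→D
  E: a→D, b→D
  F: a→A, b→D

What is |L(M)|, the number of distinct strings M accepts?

3

The useful subgraph on states {A, B, C} is acyclic, so L(M) is finite; the longest accepting path visits 3 useful states, giving maximum string length 2.
Counting accepting paths from C by length: 1 of length 0, 1 of length 1, 1 of length 2. Total 3.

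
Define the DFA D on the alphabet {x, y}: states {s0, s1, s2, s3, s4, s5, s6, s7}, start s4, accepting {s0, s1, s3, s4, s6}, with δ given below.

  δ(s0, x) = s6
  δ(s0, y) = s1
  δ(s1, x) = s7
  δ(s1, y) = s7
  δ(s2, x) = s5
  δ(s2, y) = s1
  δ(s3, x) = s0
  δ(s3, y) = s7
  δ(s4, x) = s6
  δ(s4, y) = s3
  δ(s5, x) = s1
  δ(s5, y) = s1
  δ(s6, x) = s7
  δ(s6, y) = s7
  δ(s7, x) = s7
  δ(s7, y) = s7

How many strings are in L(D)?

The useful subgraph on states {s0, s1, s3, s4, s6} is acyclic, so L(D) is finite; the longest accepting path visits 4 useful states, giving maximum string length 3.
Counting accepting paths from s4 by length: 1 of length 0, 2 of length 1, 1 of length 2, 2 of length 3. Total 6.

6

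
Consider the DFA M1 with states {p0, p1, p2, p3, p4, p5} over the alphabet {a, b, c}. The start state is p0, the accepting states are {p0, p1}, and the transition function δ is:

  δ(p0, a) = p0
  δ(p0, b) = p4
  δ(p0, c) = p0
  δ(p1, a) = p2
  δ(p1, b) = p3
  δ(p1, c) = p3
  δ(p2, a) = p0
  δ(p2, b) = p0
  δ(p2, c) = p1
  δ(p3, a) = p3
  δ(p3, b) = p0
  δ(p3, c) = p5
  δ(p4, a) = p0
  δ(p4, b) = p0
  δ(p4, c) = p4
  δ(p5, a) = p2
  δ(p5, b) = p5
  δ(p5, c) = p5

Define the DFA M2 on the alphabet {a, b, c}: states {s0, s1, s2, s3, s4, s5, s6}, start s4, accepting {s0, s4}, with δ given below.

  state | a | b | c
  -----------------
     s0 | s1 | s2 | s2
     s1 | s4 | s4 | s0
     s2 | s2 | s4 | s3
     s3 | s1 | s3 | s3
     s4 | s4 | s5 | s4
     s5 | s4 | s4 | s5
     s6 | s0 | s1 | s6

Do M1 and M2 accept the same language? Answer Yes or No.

Yes

Exploring the product automaton M1 × M2 from the start pair (p0, s4), following both machines on each input symbol, reaches 2 state pairs: (p0, s4), (p4, s5).
M1 accepts in {p0, p1} and M2 accepts in {s0, s4}. In every reachable pair the two components are either both accepting — (p0, s4) — or both non-accepting, so no string is accepted by exactly one of the machines: L(M1) \ L(M2) and L(M2) \ L(M1) are both empty.
Hence every string is accepted by M1 iff it is accepted by M2, and the two languages coincide.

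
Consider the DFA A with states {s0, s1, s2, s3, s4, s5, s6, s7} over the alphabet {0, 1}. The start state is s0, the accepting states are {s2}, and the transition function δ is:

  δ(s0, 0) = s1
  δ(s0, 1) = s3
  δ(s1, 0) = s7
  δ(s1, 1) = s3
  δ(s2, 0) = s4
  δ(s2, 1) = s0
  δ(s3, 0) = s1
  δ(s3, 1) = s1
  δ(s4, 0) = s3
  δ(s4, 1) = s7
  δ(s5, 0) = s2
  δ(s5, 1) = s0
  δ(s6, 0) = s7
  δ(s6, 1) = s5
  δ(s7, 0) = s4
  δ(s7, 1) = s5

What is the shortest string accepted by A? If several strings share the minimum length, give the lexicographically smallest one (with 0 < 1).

A breadth-first search from s0 reaches an accepting state first via the path s0 → s1 → s7 → s5 → s2 on input 0010.
No string of length < 4 is accepted (BFS exhausts all shorter strings without reaching an accepting state), and 0010 is the lexicographically least accepting string of length 4.

0010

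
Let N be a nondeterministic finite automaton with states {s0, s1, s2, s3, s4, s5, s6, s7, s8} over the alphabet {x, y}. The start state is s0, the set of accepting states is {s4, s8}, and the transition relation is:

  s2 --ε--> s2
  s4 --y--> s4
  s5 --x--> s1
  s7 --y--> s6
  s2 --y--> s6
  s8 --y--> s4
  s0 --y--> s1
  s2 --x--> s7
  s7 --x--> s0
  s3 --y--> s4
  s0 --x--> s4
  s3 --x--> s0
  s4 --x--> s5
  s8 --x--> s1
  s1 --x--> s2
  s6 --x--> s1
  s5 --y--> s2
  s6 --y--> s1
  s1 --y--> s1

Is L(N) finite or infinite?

State s1 is reachable from the start and can reach an accepting state, and it lies on the cycle s1 → s1.
Traversing that cycle any number of times yields accepted strings of unbounded length, so the language is infinite.

infinite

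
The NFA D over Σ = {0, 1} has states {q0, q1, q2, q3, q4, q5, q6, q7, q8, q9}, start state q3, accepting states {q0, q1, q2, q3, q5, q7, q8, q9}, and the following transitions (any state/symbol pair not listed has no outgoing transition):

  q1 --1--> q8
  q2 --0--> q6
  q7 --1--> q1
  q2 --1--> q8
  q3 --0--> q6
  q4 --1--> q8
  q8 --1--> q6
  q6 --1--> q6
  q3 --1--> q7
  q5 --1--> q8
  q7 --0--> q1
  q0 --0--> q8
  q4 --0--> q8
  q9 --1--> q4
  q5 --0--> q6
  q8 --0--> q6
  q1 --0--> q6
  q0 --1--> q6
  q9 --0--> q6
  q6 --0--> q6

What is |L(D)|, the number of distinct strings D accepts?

The useful subgraph on states {q1, q3, q7, q8} is acyclic, so L(D) is finite; the longest accepting path visits 4 useful states, giving maximum string length 3.
Counting accepting paths from q3 by length: 1 of length 0, 1 of length 1, 2 of length 2, 2 of length 3. Total 6.

6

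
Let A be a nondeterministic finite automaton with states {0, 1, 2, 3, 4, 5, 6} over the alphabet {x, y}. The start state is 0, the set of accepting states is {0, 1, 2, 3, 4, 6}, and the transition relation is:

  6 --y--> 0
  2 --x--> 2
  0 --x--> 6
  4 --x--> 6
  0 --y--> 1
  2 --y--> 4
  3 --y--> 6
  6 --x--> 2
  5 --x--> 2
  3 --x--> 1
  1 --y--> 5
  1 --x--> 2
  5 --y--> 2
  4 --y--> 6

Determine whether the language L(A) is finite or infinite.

State 2 is reachable from the start and can reach an accepting state, and it lies on the cycle 2 → 2.
Traversing that cycle any number of times yields accepted strings of unbounded length, so the language is infinite.

infinite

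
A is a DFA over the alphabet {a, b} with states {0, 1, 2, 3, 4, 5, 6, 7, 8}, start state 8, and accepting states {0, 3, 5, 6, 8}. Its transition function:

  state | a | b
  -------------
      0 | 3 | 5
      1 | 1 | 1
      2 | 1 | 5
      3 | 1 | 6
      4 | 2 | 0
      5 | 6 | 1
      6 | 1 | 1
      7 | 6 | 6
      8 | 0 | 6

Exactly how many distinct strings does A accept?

7

The useful subgraph on states {0, 3, 5, 6, 8} is acyclic, so L(A) is finite; the longest accepting path visits 4 useful states, giving maximum string length 3.
Counting accepting paths from 8 by length: 1 of length 0, 2 of length 1, 2 of length 2, 2 of length 3. Total 7.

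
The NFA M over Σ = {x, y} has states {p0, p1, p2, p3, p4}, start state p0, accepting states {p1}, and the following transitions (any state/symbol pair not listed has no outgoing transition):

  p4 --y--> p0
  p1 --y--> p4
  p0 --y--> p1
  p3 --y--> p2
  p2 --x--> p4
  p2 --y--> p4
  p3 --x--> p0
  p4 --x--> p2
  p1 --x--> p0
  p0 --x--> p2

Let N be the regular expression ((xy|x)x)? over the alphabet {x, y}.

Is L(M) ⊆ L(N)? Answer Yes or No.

The string y is in L(M) but not in L(N).
So L(M) ⊄ L(N).

No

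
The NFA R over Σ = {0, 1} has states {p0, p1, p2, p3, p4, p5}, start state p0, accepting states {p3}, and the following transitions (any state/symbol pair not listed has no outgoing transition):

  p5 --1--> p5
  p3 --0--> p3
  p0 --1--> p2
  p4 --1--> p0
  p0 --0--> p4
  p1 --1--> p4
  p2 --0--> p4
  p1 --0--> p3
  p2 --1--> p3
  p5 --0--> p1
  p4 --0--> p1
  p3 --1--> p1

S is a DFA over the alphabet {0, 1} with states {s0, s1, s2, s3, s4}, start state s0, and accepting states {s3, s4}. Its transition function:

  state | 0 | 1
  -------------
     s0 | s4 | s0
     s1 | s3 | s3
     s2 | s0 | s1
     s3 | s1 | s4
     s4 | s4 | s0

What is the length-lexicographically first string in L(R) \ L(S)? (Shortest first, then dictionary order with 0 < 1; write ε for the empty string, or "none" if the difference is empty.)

The string 11 is accepted by R but not by S.
No shorter string lies in the difference, and 11 is the lexicographically first length-2 string in L(R) \ L(S).

11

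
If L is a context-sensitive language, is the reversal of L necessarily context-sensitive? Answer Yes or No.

Yes

Reversing both sides of every production of a noncontracting (context-sensitive) grammar gives another noncontracting grammar, and it generates Lᴿ; equivalently an LBA can reverse its tape in place and then run the machine for L.
So the context-sensitive languages are closed under reversal.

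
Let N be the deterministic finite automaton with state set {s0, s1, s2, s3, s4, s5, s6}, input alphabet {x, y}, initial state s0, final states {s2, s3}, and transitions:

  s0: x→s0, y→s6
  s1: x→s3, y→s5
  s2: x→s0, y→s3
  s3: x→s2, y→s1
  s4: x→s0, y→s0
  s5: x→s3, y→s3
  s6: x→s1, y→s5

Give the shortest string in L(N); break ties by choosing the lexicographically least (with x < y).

yxx

A breadth-first search from s0 reaches an accepting state first via the path s0 → s6 → s1 → s3 on input yxx.
No string of length < 3 is accepted (BFS exhausts all shorter strings without reaching an accepting state), and yxx is the lexicographically least accepting string of length 3.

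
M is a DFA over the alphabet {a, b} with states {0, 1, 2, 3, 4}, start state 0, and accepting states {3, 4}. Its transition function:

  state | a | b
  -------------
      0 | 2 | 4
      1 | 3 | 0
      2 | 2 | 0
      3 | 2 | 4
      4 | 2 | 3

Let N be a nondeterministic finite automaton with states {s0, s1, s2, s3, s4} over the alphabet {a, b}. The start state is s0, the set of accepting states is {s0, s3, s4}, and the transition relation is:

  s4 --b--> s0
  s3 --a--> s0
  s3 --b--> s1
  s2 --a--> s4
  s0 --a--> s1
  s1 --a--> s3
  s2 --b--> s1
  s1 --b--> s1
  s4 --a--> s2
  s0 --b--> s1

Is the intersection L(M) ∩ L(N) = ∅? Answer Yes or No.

Exploring the product automaton M × N from the start pair (0, s0), following both machines on each input symbol, reaches 7 state pairs: (0, s0), (2, s1), (4, s1), (2, s3), (0, s1), (3, s1), (2, s0).
M accepts in {3, 4} and N accepts in {s0, s3, s4}; no reachable pair has both components accepting, so no string drives both machines to acceptance simultaneously and L(M) ∩ L(N) = ∅.
So no string is accepted by both, and the intersection is empty.

Yes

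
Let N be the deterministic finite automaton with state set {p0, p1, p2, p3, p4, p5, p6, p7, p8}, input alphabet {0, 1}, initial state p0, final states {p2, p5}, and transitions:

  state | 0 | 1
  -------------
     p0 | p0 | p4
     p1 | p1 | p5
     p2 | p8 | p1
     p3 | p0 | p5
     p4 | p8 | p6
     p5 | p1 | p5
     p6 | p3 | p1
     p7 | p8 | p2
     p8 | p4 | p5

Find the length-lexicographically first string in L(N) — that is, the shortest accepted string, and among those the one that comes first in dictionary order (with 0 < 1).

101

A breadth-first search from p0 reaches an accepting state first via the path p0 → p4 → p8 → p5 on input 101.
No string of length < 3 is accepted (BFS exhausts all shorter strings without reaching an accepting state), and 101 is the lexicographically least accepting string of length 3.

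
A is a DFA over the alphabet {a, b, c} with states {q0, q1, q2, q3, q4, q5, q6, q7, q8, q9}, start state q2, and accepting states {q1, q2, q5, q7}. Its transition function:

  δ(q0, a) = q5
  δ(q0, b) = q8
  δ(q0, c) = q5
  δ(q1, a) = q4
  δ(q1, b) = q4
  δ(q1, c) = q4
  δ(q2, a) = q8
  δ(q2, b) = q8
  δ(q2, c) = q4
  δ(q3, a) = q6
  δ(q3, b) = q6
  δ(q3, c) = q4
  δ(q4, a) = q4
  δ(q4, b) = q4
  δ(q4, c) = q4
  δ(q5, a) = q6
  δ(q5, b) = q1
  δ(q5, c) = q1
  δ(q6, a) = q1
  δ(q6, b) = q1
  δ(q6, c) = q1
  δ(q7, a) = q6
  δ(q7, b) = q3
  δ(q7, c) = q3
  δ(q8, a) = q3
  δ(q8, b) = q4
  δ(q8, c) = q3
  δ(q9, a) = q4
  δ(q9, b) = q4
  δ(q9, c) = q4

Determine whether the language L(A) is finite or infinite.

finite

The useful states (reachable from q2 and able to reach an accepting state) are {q1, q2, q3, q6, q8}.
Restricted to these states the transition graph has no cycle, so every accepting path has bounded length and L is finite.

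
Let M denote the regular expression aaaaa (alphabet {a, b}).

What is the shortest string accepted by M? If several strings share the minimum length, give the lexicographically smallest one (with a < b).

By inspection of the expression, no string of length less than 5 matches, and aaaaa is the lexicographically first match of length 5.

aaaaa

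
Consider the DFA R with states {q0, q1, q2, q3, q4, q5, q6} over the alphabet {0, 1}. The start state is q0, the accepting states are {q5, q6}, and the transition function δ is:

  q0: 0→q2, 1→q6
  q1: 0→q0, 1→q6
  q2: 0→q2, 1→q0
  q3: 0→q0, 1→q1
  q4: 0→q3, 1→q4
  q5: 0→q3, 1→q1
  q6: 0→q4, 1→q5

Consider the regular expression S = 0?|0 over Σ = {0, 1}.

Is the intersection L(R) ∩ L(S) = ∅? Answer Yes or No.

Converting the expression S to a DFA (subset construction, then merging equivalent states) gives the minimal DFA with states {s0, s1, s2}, start state s0, accepting states {s0, s1} and transitions s0: 0→s1, 1→s2; s1: 0→s2, 1→s2; s2: 0→s2, 1→s2.
Exploring the product automaton R × S from the start pair (q0, s0), following both machines on each input symbol, reaches 9 state pairs: (q0, s0), (q2, s1), (q6, s2), (q2, s2), (q0, s2), (q4, s2), (q5, s2), (q3, s2), (q1, s2).
R accepts in {q5, q6} and S accepts in {s0, s1}; no reachable pair has both components accepting, so no string drives both machines to acceptance simultaneously and L(R) ∩ L(S) = ∅.
So no string is accepted by both, and the intersection is empty.

Yes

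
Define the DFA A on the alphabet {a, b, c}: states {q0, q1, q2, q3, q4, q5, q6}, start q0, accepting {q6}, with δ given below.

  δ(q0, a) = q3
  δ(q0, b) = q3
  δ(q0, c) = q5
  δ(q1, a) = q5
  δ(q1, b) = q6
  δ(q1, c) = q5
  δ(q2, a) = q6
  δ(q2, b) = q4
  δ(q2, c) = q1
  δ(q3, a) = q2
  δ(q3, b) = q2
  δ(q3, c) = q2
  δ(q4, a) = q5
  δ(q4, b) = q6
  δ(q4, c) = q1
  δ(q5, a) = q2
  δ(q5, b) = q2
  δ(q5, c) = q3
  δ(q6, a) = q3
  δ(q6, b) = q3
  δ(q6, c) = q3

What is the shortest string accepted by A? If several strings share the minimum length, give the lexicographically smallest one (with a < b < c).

A breadth-first search from q0 reaches an accepting state first via the path q0 → q3 → q2 → q6 on input aaa.
No string of length < 3 is accepted (BFS exhausts all shorter strings without reaching an accepting state), and aaa is the lexicographically least accepting string of length 3.

aaa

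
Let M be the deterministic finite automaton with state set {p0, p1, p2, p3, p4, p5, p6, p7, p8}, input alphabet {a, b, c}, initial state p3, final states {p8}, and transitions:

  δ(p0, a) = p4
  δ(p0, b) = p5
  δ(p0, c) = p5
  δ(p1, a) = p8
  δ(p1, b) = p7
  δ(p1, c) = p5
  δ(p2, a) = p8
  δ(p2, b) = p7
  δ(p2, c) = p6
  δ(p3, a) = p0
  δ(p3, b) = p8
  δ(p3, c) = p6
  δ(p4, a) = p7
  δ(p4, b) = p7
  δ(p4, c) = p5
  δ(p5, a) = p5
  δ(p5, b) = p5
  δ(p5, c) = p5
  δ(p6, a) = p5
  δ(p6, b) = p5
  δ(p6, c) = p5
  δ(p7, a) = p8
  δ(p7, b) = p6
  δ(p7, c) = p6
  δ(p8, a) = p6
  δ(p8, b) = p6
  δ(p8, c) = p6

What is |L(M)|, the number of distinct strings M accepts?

3

The useful subgraph on states {p0, p3, p4, p7, p8} is acyclic, so L(M) is finite; the longest accepting path visits 5 useful states, giving maximum string length 4.
Counting accepting paths from p3 by length: 1 of length 1, 2 of length 4. Total 3.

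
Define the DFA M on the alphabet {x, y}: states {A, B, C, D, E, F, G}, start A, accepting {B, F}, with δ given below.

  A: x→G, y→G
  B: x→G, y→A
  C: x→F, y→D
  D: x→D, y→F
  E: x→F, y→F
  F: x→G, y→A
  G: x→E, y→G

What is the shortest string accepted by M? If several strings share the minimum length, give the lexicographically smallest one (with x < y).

xxx

A breadth-first search from A reaches an accepting state first via the path A → G → E → F on input xxx.
No string of length < 3 is accepted (BFS exhausts all shorter strings without reaching an accepting state), and xxx is the lexicographically least accepting string of length 3.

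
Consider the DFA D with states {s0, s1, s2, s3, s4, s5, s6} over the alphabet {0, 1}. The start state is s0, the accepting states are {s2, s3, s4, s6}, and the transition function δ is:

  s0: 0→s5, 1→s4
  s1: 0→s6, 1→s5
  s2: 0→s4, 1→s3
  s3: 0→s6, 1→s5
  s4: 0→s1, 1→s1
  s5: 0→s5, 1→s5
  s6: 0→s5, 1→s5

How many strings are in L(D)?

The useful subgraph on states {s0, s1, s4, s6} is acyclic, so L(D) is finite; the longest accepting path visits 4 useful states, giving maximum string length 3.
Counting accepting paths from s0 by length: 1 of length 1, 2 of length 3. Total 3.

3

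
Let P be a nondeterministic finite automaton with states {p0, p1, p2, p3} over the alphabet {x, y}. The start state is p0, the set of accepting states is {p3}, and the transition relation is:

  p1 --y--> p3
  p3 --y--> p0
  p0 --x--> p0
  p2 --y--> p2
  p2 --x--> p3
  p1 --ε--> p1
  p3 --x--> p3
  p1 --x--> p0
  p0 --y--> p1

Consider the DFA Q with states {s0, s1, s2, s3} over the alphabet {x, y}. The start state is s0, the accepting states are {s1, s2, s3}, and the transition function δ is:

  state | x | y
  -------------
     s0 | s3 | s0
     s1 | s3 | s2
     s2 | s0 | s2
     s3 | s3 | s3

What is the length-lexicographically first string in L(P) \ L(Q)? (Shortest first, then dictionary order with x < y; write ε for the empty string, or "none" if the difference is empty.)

The string yy is accepted by P but not by Q.
No shorter string lies in the difference, and yy is the lexicographically first length-2 string in L(P) \ L(Q).

yy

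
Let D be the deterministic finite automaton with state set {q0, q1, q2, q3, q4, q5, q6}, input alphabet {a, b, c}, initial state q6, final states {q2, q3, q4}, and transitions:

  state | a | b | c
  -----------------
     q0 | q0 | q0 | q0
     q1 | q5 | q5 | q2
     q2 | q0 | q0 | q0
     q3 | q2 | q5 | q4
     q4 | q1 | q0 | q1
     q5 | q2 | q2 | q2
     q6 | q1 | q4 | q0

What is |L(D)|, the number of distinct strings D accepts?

The useful subgraph on states {q1, q2, q4, q5, q6} is acyclic, so L(D) is finite; the longest accepting path visits 5 useful states, giving maximum string length 4.
Counting accepting paths from q6 by length: 1 of length 1, 1 of length 2, 8 of length 3, 12 of length 4. Total 22.

22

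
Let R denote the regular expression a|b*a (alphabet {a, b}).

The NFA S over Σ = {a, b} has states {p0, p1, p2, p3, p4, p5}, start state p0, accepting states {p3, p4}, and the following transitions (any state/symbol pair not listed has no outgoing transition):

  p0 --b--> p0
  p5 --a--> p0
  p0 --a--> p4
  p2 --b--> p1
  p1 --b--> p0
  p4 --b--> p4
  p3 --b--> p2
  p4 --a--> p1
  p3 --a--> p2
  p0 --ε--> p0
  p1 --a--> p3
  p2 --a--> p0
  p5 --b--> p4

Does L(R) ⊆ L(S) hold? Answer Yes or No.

Converting the expression R to a DFA (subset construction, then merging equivalent states) gives the minimal DFA with states {r0, r1, r2}, start state r0, accepting states {r1} and transitions r0: a→r1, b→r0; r1: a→r2, b→r2; r2: a→r2, b→r2.
Exploring the product automaton R × S from the start pair (r0, p0), following both machines on each input symbol, reaches 7 state pairs: (r0, p0), (r1, p4), (r2, p1), (r2, p4), (r2, p3), (r2, p0), (r2, p2).
R accepts in {r1} and S accepts in {p3, p4}. The reachable pairs whose R-component is accepting are (r1, p4); in each of them the S-component is accepting too, so the product for L(R) \ L(S) (R-component accepting, S-component rejecting) has no reachable accepting pair and the difference is empty.
Hence every string in L(R) is also in L(S).

Yes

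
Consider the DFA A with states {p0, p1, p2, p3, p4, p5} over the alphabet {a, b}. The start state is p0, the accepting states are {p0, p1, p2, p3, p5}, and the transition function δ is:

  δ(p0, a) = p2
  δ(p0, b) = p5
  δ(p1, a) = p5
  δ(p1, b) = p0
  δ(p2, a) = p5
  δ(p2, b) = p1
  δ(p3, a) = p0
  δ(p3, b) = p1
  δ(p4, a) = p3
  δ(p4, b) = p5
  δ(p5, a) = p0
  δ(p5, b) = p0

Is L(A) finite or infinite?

State p0 is reachable from the start and can reach an accepting state, and it lies on the cycle p0 → p2 → p1 → p0.
Traversing that cycle any number of times yields accepted strings of unbounded length, so the language is infinite.

infinite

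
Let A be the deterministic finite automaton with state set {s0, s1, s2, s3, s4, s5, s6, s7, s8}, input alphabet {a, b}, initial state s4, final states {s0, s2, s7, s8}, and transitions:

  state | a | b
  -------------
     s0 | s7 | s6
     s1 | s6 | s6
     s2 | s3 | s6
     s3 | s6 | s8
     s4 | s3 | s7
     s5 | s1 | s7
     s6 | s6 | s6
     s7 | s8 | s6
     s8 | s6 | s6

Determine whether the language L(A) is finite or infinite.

finite

The useful states (reachable from s4 and able to reach an accepting state) are {s3, s4, s7, s8}.
Restricted to these states the transition graph has no cycle, so every accepting path has bounded length and L is finite.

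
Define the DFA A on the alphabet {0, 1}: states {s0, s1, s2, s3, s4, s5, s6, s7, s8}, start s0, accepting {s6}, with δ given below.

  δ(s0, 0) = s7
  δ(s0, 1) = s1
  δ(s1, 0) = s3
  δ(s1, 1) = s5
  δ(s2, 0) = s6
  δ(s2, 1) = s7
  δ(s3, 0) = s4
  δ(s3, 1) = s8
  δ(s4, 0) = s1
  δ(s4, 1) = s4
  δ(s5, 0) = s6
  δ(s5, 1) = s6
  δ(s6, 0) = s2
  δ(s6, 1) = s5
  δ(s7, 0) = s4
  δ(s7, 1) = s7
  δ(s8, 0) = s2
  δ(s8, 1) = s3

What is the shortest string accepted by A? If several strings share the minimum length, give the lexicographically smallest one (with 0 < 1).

110

A breadth-first search from s0 reaches an accepting state first via the path s0 → s1 → s5 → s6 on input 110.
No string of length < 3 is accepted (BFS exhausts all shorter strings without reaching an accepting state), and 110 is the lexicographically least accepting string of length 3.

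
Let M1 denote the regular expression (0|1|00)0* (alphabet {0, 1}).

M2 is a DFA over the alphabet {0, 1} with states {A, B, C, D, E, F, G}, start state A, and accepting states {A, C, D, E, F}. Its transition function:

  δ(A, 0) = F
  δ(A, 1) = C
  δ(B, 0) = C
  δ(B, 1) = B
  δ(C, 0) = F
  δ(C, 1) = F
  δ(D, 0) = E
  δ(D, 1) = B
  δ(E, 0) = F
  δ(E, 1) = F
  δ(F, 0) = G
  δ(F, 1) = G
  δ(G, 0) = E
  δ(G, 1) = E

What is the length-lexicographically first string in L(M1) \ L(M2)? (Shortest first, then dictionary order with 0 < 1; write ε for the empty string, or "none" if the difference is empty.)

00

The string 00 is accepted by M1 but not by M2.
No shorter string lies in the difference, and 00 is the lexicographically first length-2 string in L(M1) \ L(M2).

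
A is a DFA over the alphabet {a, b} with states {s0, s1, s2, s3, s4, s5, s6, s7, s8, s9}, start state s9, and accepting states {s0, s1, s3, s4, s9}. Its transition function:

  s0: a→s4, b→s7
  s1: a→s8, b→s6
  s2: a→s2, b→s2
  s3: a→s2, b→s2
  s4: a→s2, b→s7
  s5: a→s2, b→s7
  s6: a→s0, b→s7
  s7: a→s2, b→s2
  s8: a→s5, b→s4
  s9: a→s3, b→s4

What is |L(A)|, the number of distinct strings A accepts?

The useful subgraph on states {s3, s4, s9} is acyclic, so L(A) is finite; the longest accepting path visits 2 useful states, giving maximum string length 1.
Counting accepting paths from s9 by length: 1 of length 0, 2 of length 1. Total 3.

3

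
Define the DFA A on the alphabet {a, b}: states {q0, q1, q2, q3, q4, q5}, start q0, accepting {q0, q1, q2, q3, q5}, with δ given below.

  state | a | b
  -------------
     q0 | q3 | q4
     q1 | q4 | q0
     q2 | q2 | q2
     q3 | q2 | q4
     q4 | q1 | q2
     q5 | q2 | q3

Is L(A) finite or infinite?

infinite

State q2 is reachable from the start and can reach an accepting state, and it lies on the cycle q2 → q2.
Traversing that cycle any number of times yields accepted strings of unbounded length, so the language is infinite.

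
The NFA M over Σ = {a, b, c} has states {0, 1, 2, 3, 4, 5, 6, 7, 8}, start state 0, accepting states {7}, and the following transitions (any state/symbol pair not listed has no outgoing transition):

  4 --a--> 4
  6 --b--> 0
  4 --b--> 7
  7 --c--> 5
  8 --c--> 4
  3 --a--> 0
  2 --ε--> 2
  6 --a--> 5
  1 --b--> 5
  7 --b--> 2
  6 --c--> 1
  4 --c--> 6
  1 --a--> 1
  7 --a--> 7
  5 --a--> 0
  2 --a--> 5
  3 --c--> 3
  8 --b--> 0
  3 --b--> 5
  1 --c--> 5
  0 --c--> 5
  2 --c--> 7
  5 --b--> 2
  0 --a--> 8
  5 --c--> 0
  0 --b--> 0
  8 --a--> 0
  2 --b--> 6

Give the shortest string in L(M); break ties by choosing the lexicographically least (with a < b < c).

A breadth-first search from 0 reaches an accepting state first via the path 0 → 8 → 4 → 7 on input acb.
No string of length < 3 is accepted (BFS exhausts all shorter strings without reaching an accepting state), and acb is the lexicographically least accepting string of length 3.

acb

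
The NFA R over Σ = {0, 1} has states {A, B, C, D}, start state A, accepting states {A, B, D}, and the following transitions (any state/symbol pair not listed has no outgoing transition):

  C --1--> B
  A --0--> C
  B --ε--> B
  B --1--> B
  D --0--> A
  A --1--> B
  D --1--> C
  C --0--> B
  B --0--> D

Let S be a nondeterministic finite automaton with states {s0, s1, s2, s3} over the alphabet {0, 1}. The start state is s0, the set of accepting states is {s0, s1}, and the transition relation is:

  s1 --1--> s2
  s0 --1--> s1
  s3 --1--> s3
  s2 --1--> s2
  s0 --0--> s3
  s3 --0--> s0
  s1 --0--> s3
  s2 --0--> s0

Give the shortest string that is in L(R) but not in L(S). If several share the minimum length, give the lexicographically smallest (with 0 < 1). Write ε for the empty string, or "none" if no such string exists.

01

The string 01 is accepted by R but not by S.
No shorter string lies in the difference, and 01 is the lexicographically first length-2 string in L(R) \ L(S).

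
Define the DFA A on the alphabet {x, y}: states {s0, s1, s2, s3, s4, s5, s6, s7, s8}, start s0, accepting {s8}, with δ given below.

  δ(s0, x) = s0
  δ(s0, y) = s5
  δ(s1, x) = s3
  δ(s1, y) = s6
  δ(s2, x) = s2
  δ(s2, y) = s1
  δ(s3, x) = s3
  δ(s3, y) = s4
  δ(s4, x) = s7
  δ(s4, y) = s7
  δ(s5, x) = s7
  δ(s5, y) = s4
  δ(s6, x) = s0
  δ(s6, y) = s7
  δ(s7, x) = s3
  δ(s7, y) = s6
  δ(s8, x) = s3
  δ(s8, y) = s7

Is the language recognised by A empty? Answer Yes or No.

The states reachable from the start state are {s0, s3, s4, s5, s6, s7}.
None of the accepting states {s8} is reachable, so no string is accepted and L(A) = ∅.

Yes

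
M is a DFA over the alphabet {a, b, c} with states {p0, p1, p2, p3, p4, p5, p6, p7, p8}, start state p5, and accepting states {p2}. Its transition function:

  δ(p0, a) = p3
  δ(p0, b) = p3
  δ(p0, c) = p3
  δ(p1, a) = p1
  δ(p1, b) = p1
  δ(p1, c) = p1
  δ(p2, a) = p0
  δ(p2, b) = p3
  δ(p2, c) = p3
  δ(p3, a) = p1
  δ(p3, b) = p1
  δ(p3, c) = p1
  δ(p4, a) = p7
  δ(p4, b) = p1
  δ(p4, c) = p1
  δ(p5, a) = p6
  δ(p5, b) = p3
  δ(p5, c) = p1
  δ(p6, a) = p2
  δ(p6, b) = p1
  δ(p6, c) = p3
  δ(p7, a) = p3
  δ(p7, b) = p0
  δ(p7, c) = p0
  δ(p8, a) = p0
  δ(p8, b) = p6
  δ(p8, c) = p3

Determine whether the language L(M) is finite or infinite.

The useful states (reachable from p5 and able to reach an accepting state) are {p2, p5, p6}.
Restricted to these states the transition graph has no cycle, so every accepting path has bounded length and L is finite.

finite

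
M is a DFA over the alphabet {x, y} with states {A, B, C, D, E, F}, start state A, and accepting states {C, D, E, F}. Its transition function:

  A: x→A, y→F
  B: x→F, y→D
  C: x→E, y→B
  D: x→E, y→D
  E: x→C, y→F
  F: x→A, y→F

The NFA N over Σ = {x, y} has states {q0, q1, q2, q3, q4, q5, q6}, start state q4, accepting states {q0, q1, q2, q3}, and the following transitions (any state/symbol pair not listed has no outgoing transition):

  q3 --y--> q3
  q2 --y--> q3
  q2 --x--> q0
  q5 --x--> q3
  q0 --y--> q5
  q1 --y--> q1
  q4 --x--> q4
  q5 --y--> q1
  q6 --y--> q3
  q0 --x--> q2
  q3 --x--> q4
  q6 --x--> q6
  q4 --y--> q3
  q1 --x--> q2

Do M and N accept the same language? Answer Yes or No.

Exploring the product automaton M × N from the start pair (A, q4), following both machines on each input symbol, reaches 2 state pairs: (A, q4), (F, q3).
M accepts in {C, D, E, F} and N accepts in {q0, q1, q2, q3}. In every reachable pair the two components are either both accepting — (F, q3) — or both non-accepting, so no string is accepted by exactly one of the machines: L(M) \ L(N) and L(N) \ L(M) are both empty.
Hence every string is accepted by M iff it is accepted by N, and the two languages coincide.

Yes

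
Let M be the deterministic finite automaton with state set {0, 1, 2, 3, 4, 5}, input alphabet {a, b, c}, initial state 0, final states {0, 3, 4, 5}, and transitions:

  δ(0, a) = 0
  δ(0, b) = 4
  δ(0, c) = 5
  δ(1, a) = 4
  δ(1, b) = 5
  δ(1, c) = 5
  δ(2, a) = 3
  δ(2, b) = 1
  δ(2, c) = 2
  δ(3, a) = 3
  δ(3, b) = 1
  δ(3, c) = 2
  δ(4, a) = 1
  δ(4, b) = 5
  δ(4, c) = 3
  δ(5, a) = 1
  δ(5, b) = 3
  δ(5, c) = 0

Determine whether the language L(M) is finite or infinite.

State 0 is reachable from the start and can reach an accepting state, and it lies on the cycle 0 → 0.
Traversing that cycle any number of times yields accepted strings of unbounded length, so the language is infinite.

infinite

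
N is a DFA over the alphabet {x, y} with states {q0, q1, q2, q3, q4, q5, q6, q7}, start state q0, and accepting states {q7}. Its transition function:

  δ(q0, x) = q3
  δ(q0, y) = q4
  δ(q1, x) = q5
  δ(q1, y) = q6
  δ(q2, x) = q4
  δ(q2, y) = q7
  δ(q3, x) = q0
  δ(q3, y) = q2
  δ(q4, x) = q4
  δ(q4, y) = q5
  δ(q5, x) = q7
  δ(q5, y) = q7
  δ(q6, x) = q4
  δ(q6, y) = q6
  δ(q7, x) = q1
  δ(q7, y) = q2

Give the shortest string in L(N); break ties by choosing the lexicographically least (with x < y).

xyy

A breadth-first search from q0 reaches an accepting state first via the path q0 → q3 → q2 → q7 on input xyy.
No string of length < 3 is accepted (BFS exhausts all shorter strings without reaching an accepting state), and xyy is the lexicographically least accepting string of length 3.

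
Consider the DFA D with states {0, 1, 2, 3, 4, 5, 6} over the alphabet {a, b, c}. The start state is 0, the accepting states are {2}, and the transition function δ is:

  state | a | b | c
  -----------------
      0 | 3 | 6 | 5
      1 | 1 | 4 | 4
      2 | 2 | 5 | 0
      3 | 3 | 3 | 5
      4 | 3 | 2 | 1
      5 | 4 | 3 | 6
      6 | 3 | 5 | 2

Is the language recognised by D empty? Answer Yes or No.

No

The string bc is accepted: the run 0 → 6 → 2 ends in the accepting state 2.
Since at least one string is accepted, L(D) is not empty.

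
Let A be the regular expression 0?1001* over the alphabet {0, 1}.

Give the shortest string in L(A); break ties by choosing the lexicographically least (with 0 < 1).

By inspection of the expression, no string of length less than 3 matches, and 100 is the lexicographically first match of length 3.

100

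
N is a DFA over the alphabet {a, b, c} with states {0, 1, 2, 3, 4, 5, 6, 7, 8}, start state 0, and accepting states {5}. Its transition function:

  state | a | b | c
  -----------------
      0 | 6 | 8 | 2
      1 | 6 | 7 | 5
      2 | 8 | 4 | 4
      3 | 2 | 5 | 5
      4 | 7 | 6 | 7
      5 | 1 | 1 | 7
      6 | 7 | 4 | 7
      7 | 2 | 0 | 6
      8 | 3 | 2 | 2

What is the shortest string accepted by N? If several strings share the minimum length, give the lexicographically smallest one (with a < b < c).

bab

A breadth-first search from 0 reaches an accepting state first via the path 0 → 8 → 3 → 5 on input bab.
No string of length < 3 is accepted (BFS exhausts all shorter strings without reaching an accepting state), and bab is the lexicographically least accepting string of length 3.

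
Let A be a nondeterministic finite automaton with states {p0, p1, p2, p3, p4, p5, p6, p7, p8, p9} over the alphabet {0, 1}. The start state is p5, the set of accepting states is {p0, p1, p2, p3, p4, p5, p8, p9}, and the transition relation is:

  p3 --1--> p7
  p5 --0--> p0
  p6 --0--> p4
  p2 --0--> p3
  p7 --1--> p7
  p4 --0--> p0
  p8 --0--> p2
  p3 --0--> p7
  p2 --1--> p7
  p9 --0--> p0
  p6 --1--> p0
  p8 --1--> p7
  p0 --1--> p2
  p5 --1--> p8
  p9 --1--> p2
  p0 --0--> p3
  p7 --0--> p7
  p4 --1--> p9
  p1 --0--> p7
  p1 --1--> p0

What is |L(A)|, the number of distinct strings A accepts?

The useful subgraph on states {p0, p2, p3, p5, p8} is acyclic, so L(A) is finite; the longest accepting path visits 4 useful states, giving maximum string length 3.
Counting accepting paths from p5 by length: 1 of length 0, 2 of length 1, 3 of length 2, 2 of length 3. Total 8.

8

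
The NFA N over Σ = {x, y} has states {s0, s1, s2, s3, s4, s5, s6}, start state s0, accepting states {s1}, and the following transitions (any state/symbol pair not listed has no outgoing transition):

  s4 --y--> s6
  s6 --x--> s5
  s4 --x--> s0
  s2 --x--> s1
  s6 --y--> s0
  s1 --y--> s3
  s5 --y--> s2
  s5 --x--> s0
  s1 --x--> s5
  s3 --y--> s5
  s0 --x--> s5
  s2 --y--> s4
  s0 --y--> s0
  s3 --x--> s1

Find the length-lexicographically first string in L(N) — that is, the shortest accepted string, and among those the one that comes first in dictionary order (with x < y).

xyx

A breadth-first search from s0 reaches an accepting state first via the path s0 → s5 → s2 → s1 on input xyx.
No string of length < 3 is accepted (BFS exhausts all shorter strings without reaching an accepting state), and xyx is the lexicographically least accepting string of length 3.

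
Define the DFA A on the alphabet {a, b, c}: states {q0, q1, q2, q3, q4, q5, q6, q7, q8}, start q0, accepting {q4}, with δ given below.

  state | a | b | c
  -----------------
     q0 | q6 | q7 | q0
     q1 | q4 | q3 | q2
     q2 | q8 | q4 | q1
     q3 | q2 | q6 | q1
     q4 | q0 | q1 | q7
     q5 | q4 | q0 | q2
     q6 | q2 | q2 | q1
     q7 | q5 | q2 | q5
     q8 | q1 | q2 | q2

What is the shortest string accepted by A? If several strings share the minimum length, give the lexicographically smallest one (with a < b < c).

aab

A breadth-first search from q0 reaches an accepting state first via the path q0 → q6 → q2 → q4 on input aab.
No string of length < 3 is accepted (BFS exhausts all shorter strings without reaching an accepting state), and aab is the lexicographically least accepting string of length 3.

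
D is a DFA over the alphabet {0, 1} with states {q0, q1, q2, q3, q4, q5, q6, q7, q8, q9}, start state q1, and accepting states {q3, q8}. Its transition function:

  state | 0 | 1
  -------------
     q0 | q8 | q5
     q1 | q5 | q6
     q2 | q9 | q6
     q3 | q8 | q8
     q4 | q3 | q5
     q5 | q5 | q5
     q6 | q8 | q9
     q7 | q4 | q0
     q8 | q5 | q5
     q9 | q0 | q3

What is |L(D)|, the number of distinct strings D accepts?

5

The useful subgraph on states {q0, q1, q3, q6, q8, q9} is acyclic, so L(D) is finite; the longest accepting path visits 5 useful states, giving maximum string length 4.
Counting accepting paths from q1 by length: 1 of length 2, 1 of length 3, 3 of length 4. Total 5.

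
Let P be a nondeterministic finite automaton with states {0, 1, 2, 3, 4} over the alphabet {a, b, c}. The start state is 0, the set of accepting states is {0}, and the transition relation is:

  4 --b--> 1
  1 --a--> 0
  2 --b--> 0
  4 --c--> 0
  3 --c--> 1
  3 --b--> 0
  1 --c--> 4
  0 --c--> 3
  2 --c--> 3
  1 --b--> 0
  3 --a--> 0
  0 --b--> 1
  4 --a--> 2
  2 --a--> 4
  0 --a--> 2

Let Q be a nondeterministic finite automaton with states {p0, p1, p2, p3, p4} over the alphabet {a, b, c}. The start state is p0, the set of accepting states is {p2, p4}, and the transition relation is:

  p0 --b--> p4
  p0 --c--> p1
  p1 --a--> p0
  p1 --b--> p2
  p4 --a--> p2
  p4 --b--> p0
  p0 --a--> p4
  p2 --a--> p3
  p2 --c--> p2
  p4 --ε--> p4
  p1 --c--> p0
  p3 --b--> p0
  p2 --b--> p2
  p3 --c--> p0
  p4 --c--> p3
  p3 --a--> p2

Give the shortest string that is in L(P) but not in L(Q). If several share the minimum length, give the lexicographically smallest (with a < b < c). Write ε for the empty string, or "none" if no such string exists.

The empty string ε is accepted by P but not by Q.
Since ε is the unique shortest string, it is the required witness.

ε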